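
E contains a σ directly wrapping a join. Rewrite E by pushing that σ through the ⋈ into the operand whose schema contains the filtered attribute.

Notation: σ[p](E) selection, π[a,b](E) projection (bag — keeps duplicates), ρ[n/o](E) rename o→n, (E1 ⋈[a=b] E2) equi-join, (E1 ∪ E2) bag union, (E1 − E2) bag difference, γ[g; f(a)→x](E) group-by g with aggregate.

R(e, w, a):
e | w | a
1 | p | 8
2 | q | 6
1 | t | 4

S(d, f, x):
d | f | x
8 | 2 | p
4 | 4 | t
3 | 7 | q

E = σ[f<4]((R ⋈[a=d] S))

σ filters on f, owned by the right side.
E' = (R ⋈[a=d] σ[f<4](S))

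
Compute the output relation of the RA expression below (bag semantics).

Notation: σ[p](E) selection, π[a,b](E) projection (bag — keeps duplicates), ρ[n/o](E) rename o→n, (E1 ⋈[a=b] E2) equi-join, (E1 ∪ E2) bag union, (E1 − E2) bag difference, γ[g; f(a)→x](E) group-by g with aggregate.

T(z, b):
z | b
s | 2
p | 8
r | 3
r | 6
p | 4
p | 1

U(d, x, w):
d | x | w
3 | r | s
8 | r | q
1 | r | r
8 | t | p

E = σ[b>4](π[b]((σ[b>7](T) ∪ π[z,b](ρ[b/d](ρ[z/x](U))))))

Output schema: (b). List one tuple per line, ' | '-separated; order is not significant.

Stepwise |·|:
  T → 6
  σ[b>7](T) → 1
  U → 4
  ρ[z/x](U) → 4
  ρ[b/d](ρ[z/x](U)) → 4
  π[z,b](ρ[b/d](ρ[z/x](U))) → 4
  (σ[b>7](T) ∪ π[z,b](ρ[b/d](ρ[z/x](U)))) → 5
  π[b]((σ[b>7](T) ∪ π[z,b](ρ[b/d](ρ[z/x](U))))) → 5
  σ[b>4](π[b]((σ[b>7](T) ∪ π[z,b](ρ[b/d](ρ[z/x](U)))))) → 3

== RESULT ==
b
8
8
8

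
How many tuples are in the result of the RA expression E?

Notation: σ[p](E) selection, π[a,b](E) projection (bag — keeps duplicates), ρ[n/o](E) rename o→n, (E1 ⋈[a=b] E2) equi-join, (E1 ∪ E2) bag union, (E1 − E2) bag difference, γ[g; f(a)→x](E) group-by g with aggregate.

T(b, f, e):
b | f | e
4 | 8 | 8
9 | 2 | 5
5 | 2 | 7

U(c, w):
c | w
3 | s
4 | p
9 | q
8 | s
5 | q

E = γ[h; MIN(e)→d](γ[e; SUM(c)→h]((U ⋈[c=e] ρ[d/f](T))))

Row counts bottom-up:
  U → 5
  T → 3
  ρ[d/f](T) → 3
  (U ⋈[c=e] ρ[d/f](T)) → 2
  γ[e; SUM(c)→h]((U ⋈[c=e] ρ[d/f](T))) → 2
  γ[h; MIN(e)→d](γ[e; SUM(c)→h]((U ⋈[c=e] ρ[d/f](T)))) → 2

|E| = 2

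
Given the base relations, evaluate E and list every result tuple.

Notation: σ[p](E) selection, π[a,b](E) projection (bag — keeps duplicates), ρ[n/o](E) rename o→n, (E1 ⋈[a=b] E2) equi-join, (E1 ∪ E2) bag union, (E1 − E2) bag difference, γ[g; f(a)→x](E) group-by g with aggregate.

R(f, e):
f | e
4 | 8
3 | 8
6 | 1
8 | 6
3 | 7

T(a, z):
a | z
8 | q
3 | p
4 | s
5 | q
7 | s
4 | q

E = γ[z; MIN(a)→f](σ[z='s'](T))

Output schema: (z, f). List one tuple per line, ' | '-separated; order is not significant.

Subexpression sizes:
  T → 6
  σ[z='s'](T) → 2
  γ[z; MIN(a)→f](σ[z='s'](T)) → 1

== RESULT ==
z | f
s | 4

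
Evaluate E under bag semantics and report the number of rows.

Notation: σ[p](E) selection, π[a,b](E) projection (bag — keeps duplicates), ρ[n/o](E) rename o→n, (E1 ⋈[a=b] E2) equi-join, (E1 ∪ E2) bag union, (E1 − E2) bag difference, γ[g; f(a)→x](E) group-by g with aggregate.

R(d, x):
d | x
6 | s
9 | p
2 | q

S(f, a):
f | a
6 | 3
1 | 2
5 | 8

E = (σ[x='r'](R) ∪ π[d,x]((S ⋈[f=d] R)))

Stepwise |·|:
  R → 3
  σ[x='r'](R) → 0
  S → 3
  R → 3
  (S ⋈[f=d] R) → 1
  π[d,x]((S ⋈[f=d] R)) → 1
  (σ[x='r'](R) ∪ π[d,x]((S ⋈[f=d] R))) → 1

|E| = 1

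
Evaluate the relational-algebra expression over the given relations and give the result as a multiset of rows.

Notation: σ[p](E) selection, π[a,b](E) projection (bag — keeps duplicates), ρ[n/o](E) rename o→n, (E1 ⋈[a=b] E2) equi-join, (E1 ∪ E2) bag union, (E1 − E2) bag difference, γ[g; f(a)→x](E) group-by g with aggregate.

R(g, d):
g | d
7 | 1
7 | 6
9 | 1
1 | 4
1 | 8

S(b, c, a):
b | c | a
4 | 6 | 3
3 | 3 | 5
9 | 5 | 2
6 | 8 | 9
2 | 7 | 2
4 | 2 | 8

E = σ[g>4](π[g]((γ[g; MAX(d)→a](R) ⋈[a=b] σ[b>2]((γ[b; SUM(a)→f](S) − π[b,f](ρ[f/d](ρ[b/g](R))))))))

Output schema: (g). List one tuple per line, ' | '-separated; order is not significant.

Subexpression sizes:
  R → 5
  γ[g; MAX(d)→a](R) → 3
  S → 6
  γ[b; SUM(a)→f](S) → 5
  R → 5
  ρ[b/g](R) → 5
  ρ[f/d](ρ[b/g](R)) → 5
  π[b,f](ρ[f/d](ρ[b/g](R))) → 5
  (γ[b; SUM(a)→f](S) − π[b,f](ρ[f/d](ρ[b/g](R)))) → 5
  σ[b>2]((γ[b; SUM(a)→f](S) − π[b,f](ρ[f/d](ρ[b/g](R))))) → 4
  (γ[g; MAX(d)→a](R) ⋈[a=b] σ[b>2]((γ[b; SUM(a)→f](S) − π[b,f](ρ[f/d](ρ[b/g](R)))))) → 1
  π[g]((γ[g; MAX(d)→a](R) ⋈[a=b] σ[b>2]((γ[b; SUM(a)→f](S) − π[b,f](ρ[f/d](ρ[b/g](R))))))) → 1
  σ[g>4](π[g]((γ[g; MAX(d)→a](R) ⋈[a=b] σ[b>2]((γ[b; SUM(a)→f](S) − π[b,f](ρ[f/d](ρ[b/g](R)))))))) → 1

== RESULT ==
g
7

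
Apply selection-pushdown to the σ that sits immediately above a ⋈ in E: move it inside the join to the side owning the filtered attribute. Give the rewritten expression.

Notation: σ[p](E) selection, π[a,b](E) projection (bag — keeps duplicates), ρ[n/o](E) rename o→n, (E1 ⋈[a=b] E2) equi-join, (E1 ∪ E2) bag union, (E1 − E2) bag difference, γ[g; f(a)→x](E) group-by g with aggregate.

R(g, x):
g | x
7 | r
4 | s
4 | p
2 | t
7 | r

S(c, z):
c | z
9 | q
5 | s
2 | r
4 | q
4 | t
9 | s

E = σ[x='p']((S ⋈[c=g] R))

σ filters on x, owned by the right side.
E' = (S ⋈[c=g] σ[x='p'](R))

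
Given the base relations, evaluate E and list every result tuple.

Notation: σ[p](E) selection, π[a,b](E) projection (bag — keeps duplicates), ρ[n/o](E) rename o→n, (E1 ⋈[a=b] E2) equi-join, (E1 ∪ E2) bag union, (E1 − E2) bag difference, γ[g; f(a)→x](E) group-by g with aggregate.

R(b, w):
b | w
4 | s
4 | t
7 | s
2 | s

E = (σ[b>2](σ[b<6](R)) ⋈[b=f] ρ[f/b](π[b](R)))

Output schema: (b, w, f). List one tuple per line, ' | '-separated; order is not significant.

Stepwise |·|:
  R → 4
  σ[b<6](R) → 3
  σ[b>2](σ[b<6](R)) → 2
  R → 4
  π[b](R) → 4
  ρ[f/b](π[b](R)) → 4
  (σ[b>2](σ[b<6](R)) ⋈[b=f] ρ[f/b](π[b](R))) → 4

== RESULT ==
b | w | f
4 | s | 4
4 | s | 4
4 | t | 4
4 | t | 4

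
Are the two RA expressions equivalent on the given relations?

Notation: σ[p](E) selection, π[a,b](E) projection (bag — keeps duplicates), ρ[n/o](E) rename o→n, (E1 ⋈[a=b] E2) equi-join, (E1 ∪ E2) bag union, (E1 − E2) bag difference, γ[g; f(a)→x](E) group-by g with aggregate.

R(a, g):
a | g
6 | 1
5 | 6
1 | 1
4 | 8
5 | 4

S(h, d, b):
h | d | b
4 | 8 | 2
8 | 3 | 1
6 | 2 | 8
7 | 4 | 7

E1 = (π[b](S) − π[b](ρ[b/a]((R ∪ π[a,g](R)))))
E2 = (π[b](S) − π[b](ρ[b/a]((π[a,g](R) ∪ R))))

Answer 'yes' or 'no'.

E1 stepwise |·|:
  S → 4
  π[b](S) → 4
  R → 5
  R → 5
  π[a,g](R) → 5
  (R ∪ π[a,g](R)) → 10
  ρ[b/a]((R ∪ π[a,g](R))) → 10
  π[b](ρ[b/a]((R ∪ π[a,g](R)))) → 10
  (π[b](S) − π[b](ρ[b/a]((R ∪ π[a,g](R))))) → 3
E2 stepwise |·|:
  S → 4
  π[b](S) → 4
  R → 5
  π[a,g](R) → 5
  R → 5
  (π[a,g](R) ∪ R) → 10
  ρ[b/a]((π[a,g](R) ∪ R)) → 10
  π[b](ρ[b/a]((π[a,g](R) ∪ R))) → 10
  (π[b](S) − π[b](ρ[b/a]((π[a,g](R) ∪ R)))) → 3

E1 and E2 produce the same multiset:
b
2
7
8

yes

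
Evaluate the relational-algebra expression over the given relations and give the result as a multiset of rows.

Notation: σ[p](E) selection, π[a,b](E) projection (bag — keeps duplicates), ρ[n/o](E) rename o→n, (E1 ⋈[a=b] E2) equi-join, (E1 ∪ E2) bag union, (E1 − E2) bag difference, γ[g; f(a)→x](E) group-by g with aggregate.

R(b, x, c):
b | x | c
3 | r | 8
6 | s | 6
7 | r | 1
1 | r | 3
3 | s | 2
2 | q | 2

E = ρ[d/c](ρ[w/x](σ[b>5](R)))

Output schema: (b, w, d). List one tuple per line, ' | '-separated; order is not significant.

Row counts bottom-up:
  R → 6
  σ[b>5](R) → 2
  ρ[w/x](σ[b>5](R)) → 2
  ρ[d/c](ρ[w/x](σ[b>5](R))) → 2

== RESULT ==
b | w | d
6 | s | 6
7 | r | 1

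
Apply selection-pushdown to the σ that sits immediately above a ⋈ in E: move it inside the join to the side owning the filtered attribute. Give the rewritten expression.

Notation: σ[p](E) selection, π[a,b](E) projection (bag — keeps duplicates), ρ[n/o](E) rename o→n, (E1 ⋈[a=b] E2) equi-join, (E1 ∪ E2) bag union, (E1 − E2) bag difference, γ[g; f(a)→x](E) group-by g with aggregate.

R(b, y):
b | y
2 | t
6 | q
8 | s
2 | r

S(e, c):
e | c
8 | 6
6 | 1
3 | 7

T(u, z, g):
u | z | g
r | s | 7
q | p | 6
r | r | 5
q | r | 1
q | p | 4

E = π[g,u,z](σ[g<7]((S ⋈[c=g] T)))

σ filters on g, owned by the right side.
E' = π[g,u,z]((S ⋈[c=g] σ[g<7](T)))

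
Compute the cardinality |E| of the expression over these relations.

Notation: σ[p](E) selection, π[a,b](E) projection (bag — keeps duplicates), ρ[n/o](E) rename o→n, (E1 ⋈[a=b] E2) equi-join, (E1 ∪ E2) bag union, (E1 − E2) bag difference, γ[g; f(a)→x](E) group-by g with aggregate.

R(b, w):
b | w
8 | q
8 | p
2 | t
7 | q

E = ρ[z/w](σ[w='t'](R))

Stepwise |·|:
  R → 4
  σ[w='t'](R) → 1
  ρ[z/w](σ[w='t'](R)) → 1

|E| = 1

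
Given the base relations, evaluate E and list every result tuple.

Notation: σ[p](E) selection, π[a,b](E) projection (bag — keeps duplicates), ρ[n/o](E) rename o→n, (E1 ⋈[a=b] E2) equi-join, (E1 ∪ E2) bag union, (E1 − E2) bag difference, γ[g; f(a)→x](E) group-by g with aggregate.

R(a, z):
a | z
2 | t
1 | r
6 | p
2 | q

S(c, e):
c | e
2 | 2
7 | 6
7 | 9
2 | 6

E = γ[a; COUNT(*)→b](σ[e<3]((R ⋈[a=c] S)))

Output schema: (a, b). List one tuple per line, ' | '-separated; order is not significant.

Row counts bottom-up:
  R → 4
  S → 4
  (R ⋈[a=c] S) → 4
  σ[e<3]((R ⋈[a=c] S)) → 2
  γ[a; COUNT(*)→b](σ[e<3]((R ⋈[a=c] S))) → 1

== RESULT ==
a | b
2 | 2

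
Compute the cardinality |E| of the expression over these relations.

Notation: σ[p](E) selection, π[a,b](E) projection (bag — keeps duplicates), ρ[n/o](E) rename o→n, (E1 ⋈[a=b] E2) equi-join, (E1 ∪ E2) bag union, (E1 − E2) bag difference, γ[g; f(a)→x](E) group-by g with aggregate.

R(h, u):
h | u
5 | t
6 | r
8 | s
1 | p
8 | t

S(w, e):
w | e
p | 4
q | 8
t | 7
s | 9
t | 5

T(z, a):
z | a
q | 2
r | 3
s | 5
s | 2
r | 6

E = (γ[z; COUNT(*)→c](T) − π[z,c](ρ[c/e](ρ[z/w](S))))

Stepwise |·|:
  T → 5
  γ[z; COUNT(*)→c](T) → 3
  S → 5
  ρ[z/w](S) → 5
  ρ[c/e](ρ[z/w](S)) → 5
  π[z,c](ρ[c/e](ρ[z/w](S))) → 5
  (γ[z; COUNT(*)→c](T) − π[z,c](ρ[c/e](ρ[z/w](S)))) → 3

|E| = 3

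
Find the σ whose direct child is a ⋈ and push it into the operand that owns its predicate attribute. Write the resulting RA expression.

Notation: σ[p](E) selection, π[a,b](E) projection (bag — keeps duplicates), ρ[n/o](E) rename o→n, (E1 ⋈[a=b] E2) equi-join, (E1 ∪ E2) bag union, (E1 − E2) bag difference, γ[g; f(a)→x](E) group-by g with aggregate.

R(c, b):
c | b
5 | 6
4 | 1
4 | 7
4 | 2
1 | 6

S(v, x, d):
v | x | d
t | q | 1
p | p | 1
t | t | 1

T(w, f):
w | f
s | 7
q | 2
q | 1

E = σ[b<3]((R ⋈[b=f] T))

σ filters on b, owned by the left side.
E' = (σ[b<3](R) ⋈[b=f] T)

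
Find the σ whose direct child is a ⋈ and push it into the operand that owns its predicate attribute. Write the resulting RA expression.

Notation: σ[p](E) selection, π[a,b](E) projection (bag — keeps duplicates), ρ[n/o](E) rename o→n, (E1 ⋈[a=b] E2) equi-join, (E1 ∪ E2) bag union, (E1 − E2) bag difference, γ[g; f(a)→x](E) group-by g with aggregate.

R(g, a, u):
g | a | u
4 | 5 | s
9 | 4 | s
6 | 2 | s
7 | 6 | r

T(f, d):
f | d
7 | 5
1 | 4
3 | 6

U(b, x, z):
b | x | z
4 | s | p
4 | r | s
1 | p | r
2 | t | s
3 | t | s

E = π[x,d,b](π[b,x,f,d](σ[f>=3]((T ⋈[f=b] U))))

σ filters on f, owned by the left side.
E' = π[x,d,b](π[b,x,f,d]((σ[f>=3](T) ⋈[f=b] U)))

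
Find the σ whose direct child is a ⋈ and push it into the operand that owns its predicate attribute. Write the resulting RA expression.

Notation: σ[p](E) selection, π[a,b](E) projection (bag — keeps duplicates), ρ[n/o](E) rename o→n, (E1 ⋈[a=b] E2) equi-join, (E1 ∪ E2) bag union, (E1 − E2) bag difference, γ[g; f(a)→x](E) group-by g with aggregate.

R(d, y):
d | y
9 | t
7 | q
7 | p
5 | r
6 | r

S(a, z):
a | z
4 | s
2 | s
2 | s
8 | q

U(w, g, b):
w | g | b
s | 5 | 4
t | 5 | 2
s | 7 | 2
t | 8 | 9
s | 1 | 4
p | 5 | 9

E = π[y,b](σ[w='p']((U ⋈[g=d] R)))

σ filters on w, owned by the left side.
E' = π[y,b]((σ[w='p'](U) ⋈[g=d] R))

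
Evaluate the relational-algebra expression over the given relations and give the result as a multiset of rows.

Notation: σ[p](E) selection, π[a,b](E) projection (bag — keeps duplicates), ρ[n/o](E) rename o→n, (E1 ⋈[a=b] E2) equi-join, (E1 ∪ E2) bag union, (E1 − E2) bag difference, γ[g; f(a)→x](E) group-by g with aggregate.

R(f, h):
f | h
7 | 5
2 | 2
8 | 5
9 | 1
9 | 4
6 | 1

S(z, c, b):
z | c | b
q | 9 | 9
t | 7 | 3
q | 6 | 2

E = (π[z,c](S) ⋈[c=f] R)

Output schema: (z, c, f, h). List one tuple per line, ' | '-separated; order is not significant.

Stepwise |·|:
  S → 3
  π[z,c](S) → 3
  R → 6
  (π[z,c](S) ⋈[c=f] R) → 4

== RESULT ==
z | c | f | h
q | 6 | 6 | 1
q | 9 | 9 | 1
q | 9 | 9 | 4
t | 7 | 7 | 5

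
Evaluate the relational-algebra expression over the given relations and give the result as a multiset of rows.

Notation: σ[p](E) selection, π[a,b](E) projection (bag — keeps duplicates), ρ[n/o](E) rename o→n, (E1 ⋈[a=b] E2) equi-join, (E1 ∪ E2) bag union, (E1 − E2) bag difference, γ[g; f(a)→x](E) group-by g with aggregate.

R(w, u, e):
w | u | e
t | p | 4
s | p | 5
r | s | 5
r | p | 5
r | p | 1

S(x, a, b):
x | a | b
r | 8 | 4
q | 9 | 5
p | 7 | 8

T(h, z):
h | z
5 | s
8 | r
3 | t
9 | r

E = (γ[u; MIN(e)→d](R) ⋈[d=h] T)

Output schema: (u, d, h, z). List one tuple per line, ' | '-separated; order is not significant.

Row counts bottom-up:
  R → 5
  γ[u; MIN(e)→d](R) → 2
  T → 4
  (γ[u; MIN(e)→d](R) ⋈[d=h] T) → 1

== RESULT ==
u | d | h | z
s | 5 | 5 | s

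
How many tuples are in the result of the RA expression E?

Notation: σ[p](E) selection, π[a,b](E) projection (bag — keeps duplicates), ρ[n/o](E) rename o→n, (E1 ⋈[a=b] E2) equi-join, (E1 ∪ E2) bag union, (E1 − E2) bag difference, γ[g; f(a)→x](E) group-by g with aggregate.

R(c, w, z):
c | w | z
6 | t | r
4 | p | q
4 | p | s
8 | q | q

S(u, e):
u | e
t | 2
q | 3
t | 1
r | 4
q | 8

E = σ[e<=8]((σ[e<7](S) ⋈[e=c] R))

Subexpression sizes:
  S → 5
  σ[e<7](S) → 4
  R → 4
  (σ[e<7](S) ⋈[e=c] R) → 2
  σ[e<=8]((σ[e<7](S) ⋈[e=c] R)) → 2

|E| = 2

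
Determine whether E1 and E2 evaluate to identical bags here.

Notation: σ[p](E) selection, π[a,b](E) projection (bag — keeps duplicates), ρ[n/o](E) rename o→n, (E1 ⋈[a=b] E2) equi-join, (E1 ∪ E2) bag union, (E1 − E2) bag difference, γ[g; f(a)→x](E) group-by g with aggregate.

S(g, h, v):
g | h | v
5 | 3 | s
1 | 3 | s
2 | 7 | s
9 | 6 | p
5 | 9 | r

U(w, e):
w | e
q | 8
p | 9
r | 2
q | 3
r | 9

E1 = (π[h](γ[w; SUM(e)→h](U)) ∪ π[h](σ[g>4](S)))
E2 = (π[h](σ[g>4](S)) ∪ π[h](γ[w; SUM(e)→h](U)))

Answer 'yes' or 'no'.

E1 stepwise |·|:
  U → 5
  γ[w; SUM(e)→h](U) → 3
  π[h](γ[w; SUM(e)→h](U)) → 3
  S → 5
  σ[g>4](S) → 3
  π[h](σ[g>4](S)) → 3
  (π[h](γ[w; SUM(e)→h](U)) ∪ π[h](σ[g>4](S))) → 6
E2 stepwise |·|:
  S → 5
  σ[g>4](S) → 3
  π[h](σ[g>4](S)) → 3
  U → 5
  γ[w; SUM(e)→h](U) → 3
  π[h](γ[w; SUM(e)→h](U)) → 3
  (π[h](σ[g>4](S)) ∪ π[h](γ[w; SUM(e)→h](U))) → 6

E1 and E2 produce the same multiset:
h
3
6
9
9
11
11

yes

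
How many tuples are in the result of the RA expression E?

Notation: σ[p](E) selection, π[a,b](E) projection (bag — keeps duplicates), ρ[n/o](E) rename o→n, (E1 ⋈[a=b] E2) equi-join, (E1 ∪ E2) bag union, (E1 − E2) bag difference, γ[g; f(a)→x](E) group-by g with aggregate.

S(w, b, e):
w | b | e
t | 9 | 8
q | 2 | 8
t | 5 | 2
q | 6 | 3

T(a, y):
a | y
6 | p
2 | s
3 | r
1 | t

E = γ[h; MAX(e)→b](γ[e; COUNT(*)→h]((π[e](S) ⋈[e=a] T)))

Row counts bottom-up:
  S → 4
  π[e](S) → 4
  T → 4
  (π[e](S) ⋈[e=a] T) → 2
  γ[e; COUNT(*)→h]((π[e](S) ⋈[e=a] T)) → 2
  γ[h; MAX(e)→b](γ[e; COUNT(*)→h]((π[e](S) ⋈[e=a] T))) → 1

|E| = 1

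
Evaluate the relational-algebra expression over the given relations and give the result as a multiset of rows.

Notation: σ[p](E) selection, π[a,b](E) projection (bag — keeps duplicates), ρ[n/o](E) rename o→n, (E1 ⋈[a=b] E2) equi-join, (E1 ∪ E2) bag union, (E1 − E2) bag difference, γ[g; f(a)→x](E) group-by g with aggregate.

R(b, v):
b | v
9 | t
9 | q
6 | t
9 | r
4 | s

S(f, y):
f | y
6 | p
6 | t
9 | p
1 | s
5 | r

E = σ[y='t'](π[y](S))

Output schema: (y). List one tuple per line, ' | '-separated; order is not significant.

Row counts bottom-up:
  S → 5
  π[y](S) → 5
  σ[y='t'](π[y](S)) → 1

== RESULT ==
y
t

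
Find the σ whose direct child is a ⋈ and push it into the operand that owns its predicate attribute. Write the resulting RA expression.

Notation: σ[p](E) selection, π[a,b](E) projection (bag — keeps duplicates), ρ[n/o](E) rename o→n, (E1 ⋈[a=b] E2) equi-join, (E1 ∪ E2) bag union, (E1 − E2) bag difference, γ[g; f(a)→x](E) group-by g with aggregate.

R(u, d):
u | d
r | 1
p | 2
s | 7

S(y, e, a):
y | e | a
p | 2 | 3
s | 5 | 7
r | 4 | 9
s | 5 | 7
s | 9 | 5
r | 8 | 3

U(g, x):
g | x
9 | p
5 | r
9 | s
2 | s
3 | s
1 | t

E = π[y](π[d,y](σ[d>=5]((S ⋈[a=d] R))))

σ filters on d, owned by the right side.
E' = π[y](π[d,y]((S ⋈[a=d] σ[d>=5](R))))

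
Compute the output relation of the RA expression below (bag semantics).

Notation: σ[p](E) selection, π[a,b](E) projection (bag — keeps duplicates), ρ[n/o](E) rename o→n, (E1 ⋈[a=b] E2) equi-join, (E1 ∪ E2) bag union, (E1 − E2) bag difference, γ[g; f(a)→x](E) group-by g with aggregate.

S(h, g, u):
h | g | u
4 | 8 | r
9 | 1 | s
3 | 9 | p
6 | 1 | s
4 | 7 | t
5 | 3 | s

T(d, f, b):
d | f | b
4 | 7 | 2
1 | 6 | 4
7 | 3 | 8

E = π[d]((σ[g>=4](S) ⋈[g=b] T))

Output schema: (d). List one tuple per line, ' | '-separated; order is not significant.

Row counts bottom-up:
  S → 6
  σ[g>=4](S) → 3
  T → 3
  (σ[g>=4](S) ⋈[g=b] T) → 1
  π[d]((σ[g>=4](S) ⋈[g=b] T)) → 1

== RESULT ==
d
7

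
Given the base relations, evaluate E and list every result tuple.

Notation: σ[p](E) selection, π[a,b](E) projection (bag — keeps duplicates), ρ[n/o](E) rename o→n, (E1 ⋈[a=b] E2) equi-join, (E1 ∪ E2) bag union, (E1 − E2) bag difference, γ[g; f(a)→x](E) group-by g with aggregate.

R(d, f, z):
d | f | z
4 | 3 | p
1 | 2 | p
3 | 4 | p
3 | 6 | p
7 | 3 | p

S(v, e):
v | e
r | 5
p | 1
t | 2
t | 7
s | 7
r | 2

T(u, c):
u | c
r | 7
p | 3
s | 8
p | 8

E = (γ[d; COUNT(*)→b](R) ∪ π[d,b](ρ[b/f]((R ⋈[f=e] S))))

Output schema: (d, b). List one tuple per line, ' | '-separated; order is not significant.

Subexpression sizes:
  R → 5
  γ[d; COUNT(*)→b](R) → 4
  R → 5
  S → 6
  (R ⋈[f=e] S) → 2
  ρ[b/f]((R ⋈[f=e] S)) → 2
  π[d,b](ρ[b/f]((R ⋈[f=e] S))) → 2
  (γ[d; COUNT(*)→b](R) ∪ π[d,b](ρ[b/f]((R ⋈[f=e] S)))) → 6

== RESULT ==
d | b
1 | 1
1 | 2
1 | 2
3 | 2
4 | 1
7 | 1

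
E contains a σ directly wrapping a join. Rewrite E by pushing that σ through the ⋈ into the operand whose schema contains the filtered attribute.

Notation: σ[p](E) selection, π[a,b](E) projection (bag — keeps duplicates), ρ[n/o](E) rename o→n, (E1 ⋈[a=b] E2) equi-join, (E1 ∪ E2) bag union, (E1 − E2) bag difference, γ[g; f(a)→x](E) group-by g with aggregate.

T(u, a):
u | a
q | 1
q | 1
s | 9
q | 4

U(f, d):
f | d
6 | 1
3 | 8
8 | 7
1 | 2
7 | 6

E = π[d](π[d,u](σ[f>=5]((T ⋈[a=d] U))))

σ filters on f, owned by the right side.
E' = π[d](π[d,u]((T ⋈[a=d] σ[f>=5](U))))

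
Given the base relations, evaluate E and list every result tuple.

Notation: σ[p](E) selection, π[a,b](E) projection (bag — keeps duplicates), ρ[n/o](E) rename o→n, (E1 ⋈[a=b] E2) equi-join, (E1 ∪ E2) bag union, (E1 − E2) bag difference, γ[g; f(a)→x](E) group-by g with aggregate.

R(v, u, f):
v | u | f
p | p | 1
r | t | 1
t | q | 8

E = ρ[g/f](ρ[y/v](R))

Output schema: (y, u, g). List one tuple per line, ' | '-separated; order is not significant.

Stepwise |·|:
  R → 3
  ρ[y/v](R) → 3
  ρ[g/f](ρ[y/v](R)) → 3

== RESULT ==
y | u | g
p | p | 1
r | t | 1
t | q | 8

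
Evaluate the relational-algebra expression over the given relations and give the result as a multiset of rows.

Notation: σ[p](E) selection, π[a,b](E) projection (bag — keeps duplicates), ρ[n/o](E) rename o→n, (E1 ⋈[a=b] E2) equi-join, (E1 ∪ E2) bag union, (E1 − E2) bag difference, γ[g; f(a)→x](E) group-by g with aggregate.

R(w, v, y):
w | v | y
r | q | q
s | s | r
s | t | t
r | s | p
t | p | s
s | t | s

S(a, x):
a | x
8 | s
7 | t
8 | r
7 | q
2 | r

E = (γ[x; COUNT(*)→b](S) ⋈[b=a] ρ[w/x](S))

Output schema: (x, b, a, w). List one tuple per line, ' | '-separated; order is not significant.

Per-node cardinality:
  S → 5
  γ[x; COUNT(*)→b](S) → 4
  S → 5
  ρ[w/x](S) → 5
  (γ[x; COUNT(*)→b](S) ⋈[b=a] ρ[w/x](S)) → 1

== RESULT ==
x | b | a | w
r | 2 | 2 | r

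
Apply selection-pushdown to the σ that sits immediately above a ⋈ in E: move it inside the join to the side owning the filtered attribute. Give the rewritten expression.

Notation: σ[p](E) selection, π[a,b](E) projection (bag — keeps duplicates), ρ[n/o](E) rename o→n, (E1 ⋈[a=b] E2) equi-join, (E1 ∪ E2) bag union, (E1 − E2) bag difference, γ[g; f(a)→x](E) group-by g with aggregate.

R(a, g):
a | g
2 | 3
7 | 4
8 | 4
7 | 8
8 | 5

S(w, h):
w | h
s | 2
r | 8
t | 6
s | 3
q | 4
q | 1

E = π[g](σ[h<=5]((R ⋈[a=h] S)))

σ filters on h, owned by the right side.
E' = π[g]((R ⋈[a=h] σ[h<=5](S)))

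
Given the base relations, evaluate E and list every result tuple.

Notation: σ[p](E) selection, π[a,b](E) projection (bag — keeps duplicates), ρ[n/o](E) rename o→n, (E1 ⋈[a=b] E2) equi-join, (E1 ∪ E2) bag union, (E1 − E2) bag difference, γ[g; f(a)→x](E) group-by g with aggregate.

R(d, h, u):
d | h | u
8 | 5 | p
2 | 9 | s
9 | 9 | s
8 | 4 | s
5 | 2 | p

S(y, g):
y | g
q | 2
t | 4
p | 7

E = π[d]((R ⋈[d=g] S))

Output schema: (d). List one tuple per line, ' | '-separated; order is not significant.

Per-node cardinality:
  R → 5
  S → 3
  (R ⋈[d=g] S) → 1
  π[d]((R ⋈[d=g] S)) → 1

== RESULT ==
d
2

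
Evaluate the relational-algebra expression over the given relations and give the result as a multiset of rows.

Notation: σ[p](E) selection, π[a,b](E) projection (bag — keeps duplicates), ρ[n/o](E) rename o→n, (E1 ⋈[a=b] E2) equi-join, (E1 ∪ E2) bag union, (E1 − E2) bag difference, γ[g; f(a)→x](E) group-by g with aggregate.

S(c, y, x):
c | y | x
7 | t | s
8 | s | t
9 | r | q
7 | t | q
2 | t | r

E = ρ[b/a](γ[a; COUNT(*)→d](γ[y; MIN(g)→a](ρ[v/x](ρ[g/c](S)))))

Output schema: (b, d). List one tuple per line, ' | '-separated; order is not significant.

Row counts bottom-up:
  S → 5
  ρ[g/c](S) → 5
  ρ[v/x](ρ[g/c](S)) → 5
  γ[y; MIN(g)→a](ρ[v/x](ρ[g/c](S))) → 3
  γ[a; COUNT(*)→d](γ[y; MIN(g)→a](ρ[v/x](ρ[g/c](S)))) → 3
  ρ[b/a](γ[a; COUNT(*)→d](γ[y; MIN(g)→a](ρ[v/x](ρ[g/c](S))))) → 3

== RESULT ==
b | d
2 | 1
8 | 1
9 | 1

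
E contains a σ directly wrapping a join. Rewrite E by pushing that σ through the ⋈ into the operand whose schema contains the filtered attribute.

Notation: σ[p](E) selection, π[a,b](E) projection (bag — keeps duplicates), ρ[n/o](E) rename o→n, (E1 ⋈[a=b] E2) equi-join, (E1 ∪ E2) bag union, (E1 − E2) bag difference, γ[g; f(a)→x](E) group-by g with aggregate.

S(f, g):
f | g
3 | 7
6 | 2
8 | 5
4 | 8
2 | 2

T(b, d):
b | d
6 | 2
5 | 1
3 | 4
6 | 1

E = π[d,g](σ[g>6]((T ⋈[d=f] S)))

σ filters on g, owned by the right side.
E' = π[d,g]((T ⋈[d=f] σ[g>6](S)))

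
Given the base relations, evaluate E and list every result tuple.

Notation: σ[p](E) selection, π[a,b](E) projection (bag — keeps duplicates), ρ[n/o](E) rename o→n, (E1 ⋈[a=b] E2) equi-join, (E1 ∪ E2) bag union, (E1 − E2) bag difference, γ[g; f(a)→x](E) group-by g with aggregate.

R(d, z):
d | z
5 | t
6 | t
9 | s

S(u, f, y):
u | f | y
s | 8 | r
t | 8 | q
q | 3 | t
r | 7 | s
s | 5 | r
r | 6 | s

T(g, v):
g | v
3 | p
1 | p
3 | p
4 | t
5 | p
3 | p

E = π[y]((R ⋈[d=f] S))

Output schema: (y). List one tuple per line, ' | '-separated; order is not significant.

Per-node cardinality:
  R → 3
  S → 6
  (R ⋈[d=f] S) → 2
  π[y]((R ⋈[d=f] S)) → 2

== RESULT ==
y
r
s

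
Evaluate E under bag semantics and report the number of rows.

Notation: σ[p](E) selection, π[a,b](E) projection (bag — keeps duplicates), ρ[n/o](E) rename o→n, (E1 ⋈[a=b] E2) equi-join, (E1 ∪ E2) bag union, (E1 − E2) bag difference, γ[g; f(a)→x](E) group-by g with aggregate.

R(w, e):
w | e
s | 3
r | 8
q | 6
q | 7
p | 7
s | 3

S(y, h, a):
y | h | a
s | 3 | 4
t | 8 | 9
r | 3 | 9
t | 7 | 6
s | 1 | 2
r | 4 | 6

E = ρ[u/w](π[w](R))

Row counts bottom-up:
  R → 6
  π[w](R) → 6
  ρ[u/w](π[w](R)) → 6

|E| = 6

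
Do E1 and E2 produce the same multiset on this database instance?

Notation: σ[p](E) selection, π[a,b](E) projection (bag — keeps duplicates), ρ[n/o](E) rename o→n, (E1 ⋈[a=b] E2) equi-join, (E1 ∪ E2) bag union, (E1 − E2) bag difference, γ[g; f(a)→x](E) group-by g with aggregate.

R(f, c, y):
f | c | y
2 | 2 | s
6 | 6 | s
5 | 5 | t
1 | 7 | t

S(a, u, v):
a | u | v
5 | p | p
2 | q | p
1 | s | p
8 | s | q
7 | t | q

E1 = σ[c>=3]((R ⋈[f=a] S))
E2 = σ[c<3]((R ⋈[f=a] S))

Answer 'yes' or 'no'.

E1 stepwise |·|:
  R → 4
  S → 5
  (R ⋈[f=a] S) → 3
  σ[c>=3]((R ⋈[f=a] S)) → 2
E2 stepwise |·|:
  R → 4
  S → 5
  (R ⋈[f=a] S) → 3
  σ[c<3]((R ⋈[f=a] S)) → 1

E1 result:
f | c | y | a | u | v
1 | 7 | t | 1 | s | p
5 | 5 | t | 5 | p | p
E2 result:
f | c | y | a | u | v
2 | 2 | s | 2 | q | p
Witness: (1, 7, 't', 1, 's', 'p') appears 1× in E1 but 0× in E2.

no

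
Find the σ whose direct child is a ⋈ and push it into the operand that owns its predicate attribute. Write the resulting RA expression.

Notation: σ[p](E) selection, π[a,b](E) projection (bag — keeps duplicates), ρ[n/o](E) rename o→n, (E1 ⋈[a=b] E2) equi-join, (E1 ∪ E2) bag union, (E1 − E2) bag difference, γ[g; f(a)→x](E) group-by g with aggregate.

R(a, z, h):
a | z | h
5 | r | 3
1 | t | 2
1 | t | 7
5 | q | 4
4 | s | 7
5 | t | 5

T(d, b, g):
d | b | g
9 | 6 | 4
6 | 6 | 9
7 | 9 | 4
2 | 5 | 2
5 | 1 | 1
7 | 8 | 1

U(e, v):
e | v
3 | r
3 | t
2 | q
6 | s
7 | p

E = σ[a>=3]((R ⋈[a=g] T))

σ filters on a, owned by the left side.
E' = (σ[a>=3](R) ⋈[a=g] T)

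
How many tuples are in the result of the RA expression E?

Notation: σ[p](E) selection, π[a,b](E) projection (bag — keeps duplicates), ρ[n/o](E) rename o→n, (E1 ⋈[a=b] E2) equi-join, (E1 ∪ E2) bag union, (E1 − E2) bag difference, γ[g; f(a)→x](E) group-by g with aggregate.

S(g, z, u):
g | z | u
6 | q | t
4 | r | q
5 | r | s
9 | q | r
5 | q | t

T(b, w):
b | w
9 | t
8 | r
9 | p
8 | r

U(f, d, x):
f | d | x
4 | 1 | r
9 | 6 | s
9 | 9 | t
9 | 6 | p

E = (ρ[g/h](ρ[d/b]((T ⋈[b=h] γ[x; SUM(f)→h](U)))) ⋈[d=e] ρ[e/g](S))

Subexpression sizes:
  T → 4
  U → 4
  γ[x; SUM(f)→h](U) → 4
  (T ⋈[b=h] γ[x; SUM(f)→h](U)) → 6
  ρ[d/b]((T ⋈[b=h] γ[x; SUM(f)→h](U))) → 6
  ρ[g/h](ρ[d/b]((T ⋈[b=h] γ[x; SUM(f)→h](U)))) → 6
  S → 5
  ρ[e/g](S) → 5
  (ρ[g/h](ρ[d/b]((T ⋈[b=h] γ[x; SUM(f)→h](U)))) ⋈[d=e] ρ[e/g](S)) → 6

|E| = 6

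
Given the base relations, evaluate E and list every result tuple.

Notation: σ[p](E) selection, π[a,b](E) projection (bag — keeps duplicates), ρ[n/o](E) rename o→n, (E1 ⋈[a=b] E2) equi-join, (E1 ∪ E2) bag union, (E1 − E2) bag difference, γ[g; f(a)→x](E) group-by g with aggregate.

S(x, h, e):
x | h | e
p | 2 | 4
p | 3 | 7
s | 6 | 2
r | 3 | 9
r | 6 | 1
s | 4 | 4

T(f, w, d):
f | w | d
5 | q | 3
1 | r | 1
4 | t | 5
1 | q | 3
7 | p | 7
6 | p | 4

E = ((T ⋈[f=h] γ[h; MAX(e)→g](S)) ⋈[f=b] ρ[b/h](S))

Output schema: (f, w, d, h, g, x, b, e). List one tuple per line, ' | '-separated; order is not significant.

Per-node cardinality:
  T → 6
  S → 6
  γ[h; MAX(e)→g](S) → 4
  (T ⋈[f=h] γ[h; MAX(e)→g](S)) → 2
  S → 6
  ρ[b/h](S) → 6
  ((T ⋈[f=h] γ[h; MAX(e)→g](S)) ⋈[f=b] ρ[b/h](S)) → 3

== RESULT ==
f | w | d | h | g | x | b | e
4 | t | 5 | 4 | 4 | s | 4 | 4
6 | p | 4 | 6 | 2 | r | 6 | 1
6 | p | 4 | 6 | 2 | s | 6 | 2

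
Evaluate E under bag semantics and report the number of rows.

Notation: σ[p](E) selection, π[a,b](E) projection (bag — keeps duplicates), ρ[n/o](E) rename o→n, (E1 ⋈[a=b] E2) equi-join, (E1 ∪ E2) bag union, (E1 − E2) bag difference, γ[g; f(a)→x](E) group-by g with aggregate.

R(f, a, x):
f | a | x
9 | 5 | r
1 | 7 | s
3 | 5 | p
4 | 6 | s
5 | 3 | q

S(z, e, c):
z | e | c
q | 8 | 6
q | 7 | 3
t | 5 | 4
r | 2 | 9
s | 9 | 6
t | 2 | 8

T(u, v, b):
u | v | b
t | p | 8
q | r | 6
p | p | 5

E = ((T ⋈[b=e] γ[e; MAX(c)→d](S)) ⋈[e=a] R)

Stepwise |·|:
  T → 3
  S → 6
  γ[e; MAX(c)→d](S) → 5
  (T ⋈[b=e] γ[e; MAX(c)→d](S)) → 2
  R → 5
  ((T ⋈[b=e] γ[e; MAX(c)→d](S)) ⋈[e=a] R) → 2

|E| = 2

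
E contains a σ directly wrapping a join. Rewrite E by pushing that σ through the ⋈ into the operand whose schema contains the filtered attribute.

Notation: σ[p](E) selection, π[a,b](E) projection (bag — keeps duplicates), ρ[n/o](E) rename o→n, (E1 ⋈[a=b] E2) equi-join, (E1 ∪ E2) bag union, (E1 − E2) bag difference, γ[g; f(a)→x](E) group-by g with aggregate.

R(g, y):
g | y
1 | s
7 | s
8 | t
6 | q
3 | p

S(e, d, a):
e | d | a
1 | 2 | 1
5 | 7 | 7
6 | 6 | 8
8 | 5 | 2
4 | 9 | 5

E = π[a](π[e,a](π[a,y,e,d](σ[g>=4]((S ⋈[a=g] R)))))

σ filters on g, owned by the right side.
E' = π[a](π[e,a](π[a,y,e,d]((S ⋈[a=g] σ[g>=4](R)))))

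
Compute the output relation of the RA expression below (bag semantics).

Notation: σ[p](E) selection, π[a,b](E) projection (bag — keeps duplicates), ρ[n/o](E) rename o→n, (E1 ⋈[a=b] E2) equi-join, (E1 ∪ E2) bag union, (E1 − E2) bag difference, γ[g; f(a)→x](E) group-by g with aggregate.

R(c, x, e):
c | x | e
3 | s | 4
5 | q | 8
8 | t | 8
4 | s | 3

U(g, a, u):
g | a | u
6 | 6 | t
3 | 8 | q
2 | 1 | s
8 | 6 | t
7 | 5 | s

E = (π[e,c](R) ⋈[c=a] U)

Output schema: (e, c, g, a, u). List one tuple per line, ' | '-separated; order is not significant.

Stepwise |·|:
  R → 4
  π[e,c](R) → 4
  U → 5
  (π[e,c](R) ⋈[c=a] U) → 2

== RESULT ==
e | c | g | a | u
8 | 5 | 7 | 5 | s
8 | 8 | 3 | 8 | q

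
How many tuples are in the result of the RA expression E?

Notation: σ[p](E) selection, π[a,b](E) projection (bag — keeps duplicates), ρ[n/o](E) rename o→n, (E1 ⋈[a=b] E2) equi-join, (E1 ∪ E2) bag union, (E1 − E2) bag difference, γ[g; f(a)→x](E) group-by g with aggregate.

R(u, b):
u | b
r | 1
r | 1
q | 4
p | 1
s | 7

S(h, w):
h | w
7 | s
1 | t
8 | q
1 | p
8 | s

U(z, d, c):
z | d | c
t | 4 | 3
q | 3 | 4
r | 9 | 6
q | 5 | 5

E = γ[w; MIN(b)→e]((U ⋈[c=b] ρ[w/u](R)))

Row counts bottom-up:
  U → 4
  R → 5
  ρ[w/u](R) → 5
  (U ⋈[c=b] ρ[w/u](R)) → 1
  γ[w; MIN(b)→e]((U ⋈[c=b] ρ[w/u](R))) → 1

|E| = 1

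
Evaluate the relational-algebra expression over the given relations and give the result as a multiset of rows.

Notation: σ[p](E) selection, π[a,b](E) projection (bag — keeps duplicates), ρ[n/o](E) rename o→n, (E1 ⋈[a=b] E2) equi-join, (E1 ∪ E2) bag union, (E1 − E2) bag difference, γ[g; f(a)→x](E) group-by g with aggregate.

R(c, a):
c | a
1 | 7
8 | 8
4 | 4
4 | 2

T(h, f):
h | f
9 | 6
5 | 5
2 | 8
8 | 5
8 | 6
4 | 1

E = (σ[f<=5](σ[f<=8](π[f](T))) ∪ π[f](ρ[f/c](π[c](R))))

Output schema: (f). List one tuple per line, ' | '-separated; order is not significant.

Row counts bottom-up:
  T → 6
  π[f](T) → 6
  σ[f<=8](π[f](T)) → 6
  σ[f<=5](σ[f<=8](π[f](T))) → 3
  R → 4
  π[c](R) → 4
  ρ[f/c](π[c](R)) → 4
  π[f](ρ[f/c](π[c](R))) → 4
  (σ[f<=5](σ[f<=8](π[f](T))) ∪ π[f](ρ[f/c](π[c](R)))) → 7

== RESULT ==
f
1
1
4
4
5
5
8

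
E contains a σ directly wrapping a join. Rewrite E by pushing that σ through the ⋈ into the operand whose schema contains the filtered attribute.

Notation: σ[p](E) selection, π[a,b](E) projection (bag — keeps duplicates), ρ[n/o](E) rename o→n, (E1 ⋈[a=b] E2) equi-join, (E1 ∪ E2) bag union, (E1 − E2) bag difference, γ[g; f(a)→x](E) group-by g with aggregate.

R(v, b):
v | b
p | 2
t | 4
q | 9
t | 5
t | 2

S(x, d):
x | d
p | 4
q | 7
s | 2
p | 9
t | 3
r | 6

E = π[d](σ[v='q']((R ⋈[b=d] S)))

σ filters on v, owned by the left side.
E' = π[d]((σ[v='q'](R) ⋈[b=d] S))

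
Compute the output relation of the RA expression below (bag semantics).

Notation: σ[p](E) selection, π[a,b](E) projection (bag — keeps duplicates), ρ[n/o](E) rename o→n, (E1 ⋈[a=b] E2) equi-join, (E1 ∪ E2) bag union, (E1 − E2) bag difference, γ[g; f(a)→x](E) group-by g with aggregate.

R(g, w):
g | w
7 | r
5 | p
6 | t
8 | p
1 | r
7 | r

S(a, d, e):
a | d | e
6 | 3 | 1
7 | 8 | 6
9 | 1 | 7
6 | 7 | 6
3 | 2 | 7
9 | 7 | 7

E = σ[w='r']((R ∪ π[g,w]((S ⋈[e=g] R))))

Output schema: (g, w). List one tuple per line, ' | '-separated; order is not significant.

Subexpression sizes:
  R → 6
  S → 6
  R → 6
  (S ⋈[e=g] R) → 9
  π[g,w]((S ⋈[e=g] R)) → 9
  (R ∪ π[g,w]((S ⋈[e=g] R))) → 15
  σ[w='r']((R ∪ π[g,w]((S ⋈[e=g] R)))) → 10

== RESULT ==
g | w
1 | r
1 | r
7 | r
7 | r
7 | r
7 | r
7 | r
7 | r
7 | r
7 | r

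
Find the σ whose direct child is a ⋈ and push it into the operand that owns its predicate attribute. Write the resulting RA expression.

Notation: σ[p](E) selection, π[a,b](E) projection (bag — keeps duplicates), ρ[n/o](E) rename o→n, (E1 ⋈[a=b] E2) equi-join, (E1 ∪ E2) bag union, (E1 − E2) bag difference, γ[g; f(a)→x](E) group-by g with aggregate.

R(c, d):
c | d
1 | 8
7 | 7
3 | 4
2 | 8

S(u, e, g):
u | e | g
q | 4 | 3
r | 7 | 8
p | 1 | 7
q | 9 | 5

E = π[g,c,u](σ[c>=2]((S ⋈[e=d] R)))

σ filters on c, owned by the right side.
E' = π[g,c,u]((S ⋈[e=d] σ[c>=2](R)))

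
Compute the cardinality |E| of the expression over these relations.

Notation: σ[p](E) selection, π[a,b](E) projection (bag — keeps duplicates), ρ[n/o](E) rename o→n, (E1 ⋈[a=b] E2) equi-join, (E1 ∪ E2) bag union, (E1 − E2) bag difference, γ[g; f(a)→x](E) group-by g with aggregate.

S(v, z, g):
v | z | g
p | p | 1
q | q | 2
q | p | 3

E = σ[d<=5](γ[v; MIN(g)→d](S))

Per-node cardinality:
  S → 3
  γ[v; MIN(g)→d](S) → 2
  σ[d<=5](γ[v; MIN(g)→d](S)) → 2

|E| = 2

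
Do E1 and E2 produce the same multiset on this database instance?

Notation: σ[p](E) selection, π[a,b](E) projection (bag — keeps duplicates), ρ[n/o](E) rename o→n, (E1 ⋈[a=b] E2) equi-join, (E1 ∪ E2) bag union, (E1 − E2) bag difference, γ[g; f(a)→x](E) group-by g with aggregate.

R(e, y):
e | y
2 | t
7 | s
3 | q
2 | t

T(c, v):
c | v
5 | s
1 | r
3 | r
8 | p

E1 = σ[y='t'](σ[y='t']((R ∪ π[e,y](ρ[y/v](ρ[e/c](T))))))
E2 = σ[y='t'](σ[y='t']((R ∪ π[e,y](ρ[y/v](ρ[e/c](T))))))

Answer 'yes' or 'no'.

E1 row counts bottom-up:
  R → 4
  T → 4
  ρ[e/c](T) → 4
  ρ[y/v](ρ[e/c](T)) → 4
  π[e,y](ρ[y/v](ρ[e/c](T))) → 4
  (R ∪ π[e,y](ρ[y/v](ρ[e/c](T)))) → 8
  σ[y='t']((R ∪ π[e,y](ρ[y/v](ρ[e/c](T))))) → 2
  σ[y='t'](σ[y='t']((R ∪ π[e,y](ρ[y/v](ρ[e/c](T)))))) → 2
E2 row counts bottom-up:
  R → 4
  T → 4
  ρ[e/c](T) → 4
  ρ[y/v](ρ[e/c](T)) → 4
  π[e,y](ρ[y/v](ρ[e/c](T))) → 4
  (R ∪ π[e,y](ρ[y/v](ρ[e/c](T)))) → 8
  σ[y='t']((R ∪ π[e,y](ρ[y/v](ρ[e/c](T))))) → 2
  σ[y='t'](σ[y='t']((R ∪ π[e,y](ρ[y/v](ρ[e/c](T)))))) → 2

E1 and E2 produce the same multiset:
e | y
2 | t
2 | t

yes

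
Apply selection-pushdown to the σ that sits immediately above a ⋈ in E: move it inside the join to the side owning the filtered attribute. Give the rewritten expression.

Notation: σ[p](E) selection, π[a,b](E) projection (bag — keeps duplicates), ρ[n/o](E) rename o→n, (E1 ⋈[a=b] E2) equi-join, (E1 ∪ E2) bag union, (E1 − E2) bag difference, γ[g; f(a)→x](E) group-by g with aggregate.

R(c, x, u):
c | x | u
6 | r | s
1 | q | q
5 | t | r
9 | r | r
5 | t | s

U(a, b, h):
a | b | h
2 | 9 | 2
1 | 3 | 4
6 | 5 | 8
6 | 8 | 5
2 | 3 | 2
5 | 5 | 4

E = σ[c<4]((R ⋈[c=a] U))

σ filters on c, owned by the left side.
E' = (σ[c<4](R) ⋈[c=a] U)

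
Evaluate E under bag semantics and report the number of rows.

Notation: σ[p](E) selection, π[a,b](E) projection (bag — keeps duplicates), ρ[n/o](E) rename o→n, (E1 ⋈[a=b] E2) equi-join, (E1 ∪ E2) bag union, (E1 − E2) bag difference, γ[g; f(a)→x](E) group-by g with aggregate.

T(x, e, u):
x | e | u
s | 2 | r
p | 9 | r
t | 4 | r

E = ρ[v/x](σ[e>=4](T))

Row counts bottom-up:
  T → 3
  σ[e>=4](T) → 2
  ρ[v/x](σ[e>=4](T)) → 2

|E| = 2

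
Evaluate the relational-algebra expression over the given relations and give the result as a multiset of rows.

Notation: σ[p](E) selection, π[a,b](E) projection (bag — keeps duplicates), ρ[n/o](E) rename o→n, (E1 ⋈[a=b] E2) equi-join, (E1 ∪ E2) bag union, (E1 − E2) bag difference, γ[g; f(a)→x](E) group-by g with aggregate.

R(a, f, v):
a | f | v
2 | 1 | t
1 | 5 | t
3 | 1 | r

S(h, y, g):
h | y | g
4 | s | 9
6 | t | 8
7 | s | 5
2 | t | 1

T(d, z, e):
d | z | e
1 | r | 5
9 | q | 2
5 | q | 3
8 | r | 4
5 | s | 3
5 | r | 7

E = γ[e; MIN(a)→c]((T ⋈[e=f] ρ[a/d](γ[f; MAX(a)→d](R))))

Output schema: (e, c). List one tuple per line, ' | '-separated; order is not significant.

Per-node cardinality:
  T → 6
  R → 3
  γ[f; MAX(a)→d](R) → 2
  ρ[a/d](γ[f; MAX(a)→d](R)) → 2
  (T ⋈[e=f] ρ[a/d](γ[f; MAX(a)→d](R))) → 1
  γ[e; MIN(a)→c]((T ⋈[e=f] ρ[a/d](γ[f; MAX(a)→d](R)))) → 1

== RESULT ==
e | c
5 | 1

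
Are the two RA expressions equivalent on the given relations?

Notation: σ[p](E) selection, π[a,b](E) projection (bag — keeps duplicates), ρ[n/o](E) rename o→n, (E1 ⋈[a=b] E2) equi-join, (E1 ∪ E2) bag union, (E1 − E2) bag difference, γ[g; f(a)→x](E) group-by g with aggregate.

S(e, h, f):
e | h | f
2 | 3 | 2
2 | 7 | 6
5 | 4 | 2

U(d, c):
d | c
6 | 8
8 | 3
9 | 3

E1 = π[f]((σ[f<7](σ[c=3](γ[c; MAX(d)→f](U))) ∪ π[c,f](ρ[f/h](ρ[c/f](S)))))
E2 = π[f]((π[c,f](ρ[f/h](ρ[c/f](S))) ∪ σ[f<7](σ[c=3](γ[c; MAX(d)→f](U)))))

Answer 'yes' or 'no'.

E1 row counts bottom-up:
  U → 3
  γ[c; MAX(d)→f](U) → 2
  σ[c=3](γ[c; MAX(d)→f](U)) → 1
  σ[f<7](σ[c=3](γ[c; MAX(d)→f](U))) → 0
  S → 3
  ρ[c/f](S) → 3
  ρ[f/h](ρ[c/f](S)) → 3
  π[c,f](ρ[f/h](ρ[c/f](S))) → 3
  (σ[f<7](σ[c=3](γ[c; MAX(d)→f](U))) ∪ π[c,f](ρ[f/h](ρ[c/f](S)))) → 3
  π[f]((σ[f<7](σ[c=3](γ[c; MAX(d)→f](U))) ∪ π[c,f](ρ[f/h](ρ[c/f](S))))) → 3
E2 row counts bottom-up:
  S → 3
  ρ[c/f](S) → 3
  ρ[f/h](ρ[c/f](S)) → 3
  π[c,f](ρ[f/h](ρ[c/f](S))) → 3
  U → 3
  γ[c; MAX(d)→f](U) → 2
  σ[c=3](γ[c; MAX(d)→f](U)) → 1
  σ[f<7](σ[c=3](γ[c; MAX(d)→f](U))) → 0
  (π[c,f](ρ[f/h](ρ[c/f](S))) ∪ σ[f<7](σ[c=3](γ[c; MAX(d)→f](U)))) → 3
  π[f]((π[c,f](ρ[f/h](ρ[c/f](S))) ∪ σ[f<7](σ[c=3](γ[c; MAX(d)→f](U))))) → 3

E1 and E2 produce the same multiset:
f
3
4
7

yes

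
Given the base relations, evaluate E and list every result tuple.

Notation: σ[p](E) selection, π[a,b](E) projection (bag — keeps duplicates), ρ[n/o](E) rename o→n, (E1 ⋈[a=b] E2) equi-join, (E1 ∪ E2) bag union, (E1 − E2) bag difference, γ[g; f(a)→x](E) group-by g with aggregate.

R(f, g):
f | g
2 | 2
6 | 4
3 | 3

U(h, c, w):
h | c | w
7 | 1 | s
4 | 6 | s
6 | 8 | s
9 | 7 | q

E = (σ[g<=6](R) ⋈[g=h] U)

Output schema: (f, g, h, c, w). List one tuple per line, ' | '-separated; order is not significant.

Stepwise |·|:
  R → 3
  σ[g<=6](R) → 3
  U → 4
  (σ[g<=6](R) ⋈[g=h] U) → 1

== RESULT ==
f | g | h | c | w
6 | 4 | 4 | 6 | s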